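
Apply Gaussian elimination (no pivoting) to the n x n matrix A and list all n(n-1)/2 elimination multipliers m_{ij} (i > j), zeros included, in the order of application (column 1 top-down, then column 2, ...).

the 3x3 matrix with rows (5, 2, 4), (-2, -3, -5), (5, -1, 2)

Forward elimination:
R2 <- R2 - (-2/5)*R1:  [     0  -11/5  -17/5 ]
R3 <- R3 - (1)*R1:  [  0  -3  -2 ]
R3 <- R3 - (15/11)*R2:  [     0      0  29/11 ]
Multipliers (in order of application): m_{21} = -2/5, m_{31} = 1, m_{32} = 15/11

multipliers: -2/5, 1, 15/11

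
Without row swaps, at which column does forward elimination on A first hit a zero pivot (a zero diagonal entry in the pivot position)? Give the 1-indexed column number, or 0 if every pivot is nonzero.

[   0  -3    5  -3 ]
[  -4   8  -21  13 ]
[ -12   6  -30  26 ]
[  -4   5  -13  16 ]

Naive forward elimination:
Pivot entry (1,1) is zero but row 2 has -4 in column 1 -> naive elimination stops; a row interchange (e.g. R1 <-> R2) would be required here.

first zero-pivot column = 1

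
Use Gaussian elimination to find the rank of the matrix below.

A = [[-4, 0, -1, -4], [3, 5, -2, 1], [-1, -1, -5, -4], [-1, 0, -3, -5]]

Row reduction:
R2 <- R2 - (-3/4)*R1:  [     0      5  -11/4     -2 ]
R3 <- R3 - (1/4)*R1:  [     0     -1  -19/4     -3 ]
R4 <- R4 - (1/4)*R1:  [     0      0  -11/4     -4 ]
R3 <- R3 - (-1/5)*R2:  [      0       0  -53/10   -17/5 ]
R4 <- R4 - (55/106)*R3:  [        0         0         0  -237/106 ]
Row echelon form:
[ -4  0      -1        -4 ]
[  0  5   -11/4        -2 ]
[  0  0  -53/10     -17/5 ]
[  0  0       0  -237/106 ]
Nonzero rows / pivot columns: 4

rank(A) = 4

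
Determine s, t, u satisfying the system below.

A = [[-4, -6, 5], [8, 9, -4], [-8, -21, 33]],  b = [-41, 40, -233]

Forward elimination on [A|b]:
R2 <- R2 - (-2)*R1:  [   0   -3    6  -42 ]
R3 <- R3 - (2)*R1:  [    0    -9    23  -151 ]
R3 <- R3 - (3)*R2:  [   0    0    5  -25 ]
Row echelon form:
[ -4  -6  5  |  -41 ]
[  0  -3  6  |  -42 ]
[  0   0  5  |  -25 ]
Back-substitution:
u = (-25) / 5 = -5
t = (-42 - (6)*(-5)) / -3 = 4
s = (-41 - (-6)*(4) - (5)*(-5)) / -4 = -2

(-2, 4, -5)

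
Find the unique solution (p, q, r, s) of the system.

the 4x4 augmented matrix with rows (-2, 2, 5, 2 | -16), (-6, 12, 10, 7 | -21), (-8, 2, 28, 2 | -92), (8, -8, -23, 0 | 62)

Forward elimination on [A|b]:
R2 <- R2 - (3)*R1:  [  0   6  -5   1  27 ]
R3 <- R3 - (4)*R1:  [   0   -6    8   -6  -28 ]
R4 <- R4 - (-4)*R1:  [  0   0  -3   8  -2 ]
R3 <- R3 - (-1)*R2:  [  0   0   3  -5  -1 ]
R4 <- R4 - (-1)*R3:  [  0   0   0   3  -3 ]
Row echelon form:
[ -2  2   5   2  |  -16 ]
[  0  6  -5   1  |   27 ]
[  0  0   3  -5  |   -1 ]
[  0  0   0   3  |   -3 ]
Back-substitution:
s = (-3) / 3 = -1
r = (-1 - (-5)*(-1)) / 3 = -2
q = (27 - (-5)*(-2) - (1)*(-1)) / 6 = 3
p = (-16 - (2)*(3) - (5)*(-2) - (2)*(-1)) / -2 = 5

(5, 3, -2, -1)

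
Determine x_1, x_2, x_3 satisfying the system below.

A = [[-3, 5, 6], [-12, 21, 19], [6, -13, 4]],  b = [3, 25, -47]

Forward elimination on [A|b]:
R2 <- R2 - (4)*R1:  [  0   1  -5  13 ]
R3 <- R3 - (-2)*R1:  [   0   -3   16  -41 ]
R3 <- R3 - (-3)*R2:  [  0   0   1  -2 ]
Row echelon form:
[ -3  5   6  |   3 ]
[  0  1  -5  |  13 ]
[  0  0   1  |  -2 ]
Back-substitution:
x_3 = (-2) / 1 = -2
x_2 = (13 - (-5)*(-2)) / 1 = 3
x_1 = (3 - (5)*(3) - (6)*(-2)) / -3 = 0

(0, 3, -2)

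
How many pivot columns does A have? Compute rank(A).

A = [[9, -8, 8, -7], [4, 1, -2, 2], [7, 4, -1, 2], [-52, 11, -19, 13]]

rank(A) = 3

Row reduction:
R2 <- R2 - (4/9)*R1:  [     0   41/9  -50/9   46/9 ]
R3 <- R3 - (7/9)*R1:  [     0   92/9  -65/9   67/9 ]
R4 <- R4 - (-52/9)*R1:  [      0  -317/9   245/9  -247/9 ]
R3 <- R3 - (92/41)*R2:  [       0        0   215/41  -165/41 ]
R4 <- R4 - (-317/41)*R2:  [       0        0  -645/41   495/41 ]
R4 <- R4 - (-3)*R3:  [ 0  0  0  0 ]
Row echelon form:
[ 9    -8       8       -7 ]
[ 0  41/9   -50/9     46/9 ]
[ 0     0  215/41  -165/41 ]
[ 0     0       0        0 ]
Nonzero rows / pivot columns: 3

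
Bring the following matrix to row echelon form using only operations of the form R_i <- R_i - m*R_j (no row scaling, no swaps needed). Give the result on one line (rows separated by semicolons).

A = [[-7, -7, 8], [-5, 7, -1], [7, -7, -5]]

Forward elimination:
R2 <- R2 - (5/7)*R1:  [     0     12  -47/7 ]
R3 <- R3 - (-1)*R1:  [   0  -14    3 ]
R3 <- R3 - (-7/6)*R2:  [     0      0  -29/6 ]
Row echelon form:
[ -7  -7      8 ]
[  0  12  -47/7 ]
[  0   0  -29/6 ]

REF = [-7 -7 8; 0 12 -47/7; 0 0 -29/6]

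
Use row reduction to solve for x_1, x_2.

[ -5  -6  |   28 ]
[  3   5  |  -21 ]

Forward elimination on [A|b]:
R2 <- R2 - (-3/5)*R1:  [     0    7/5  -21/5 ]
Row echelon form:
[ -5   -6  |     28 ]
[  0  7/5  |  -21/5 ]
Back-substitution:
x_2 = (-21/5) / (7/5) = -3
x_1 = (28 - (-6)*(-3)) / -5 = -2

(-2, -3)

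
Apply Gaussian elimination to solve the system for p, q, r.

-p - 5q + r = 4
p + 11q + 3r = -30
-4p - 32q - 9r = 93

Forward elimination on [A|b]:
R2 <- R2 - (-1)*R1:  [   0    6    4  -26 ]
R3 <- R3 - (4)*R1:  [   0  -12  -13   77 ]
R3 <- R3 - (-2)*R2:  [  0   0  -5  25 ]
Row echelon form:
[ -1  -5   1  |    4 ]
[  0   6   4  |  -26 ]
[  0   0  -5  |   25 ]
Back-substitution:
r = (25) / -5 = -5
q = (-26 - (4)*(-5)) / 6 = -1
p = (4 - (-5)*(-1) - (1)*(-5)) / -1 = -4

(-4, -1, -5)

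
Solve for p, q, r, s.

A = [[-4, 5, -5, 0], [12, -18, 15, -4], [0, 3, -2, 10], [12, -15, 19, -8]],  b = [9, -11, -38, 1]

(-1, 0, -1, -4)

Forward elimination on [A|b]:
R2 <- R2 - (-3)*R1:  [  0  -3   0  -4  16 ]
R4 <- R4 - (-3)*R1:  [  0   0   4  -8  28 ]
R3 <- R3 - (-1)*R2:  [   0    0   -2    6  -22 ]
R4 <- R4 - (-2)*R3:  [   0    0    0    4  -16 ]
Row echelon form:
[ -4   5  -5   0  |    9 ]
[  0  -3   0  -4  |   16 ]
[  0   0  -2   6  |  -22 ]
[  0   0   0   4  |  -16 ]
Back-substitution:
s = (-16) / 4 = -4
r = (-22 - (6)*(-4)) / -2 = -1
q = (16 - (-4)*(-4)) / -3 = 0
p = (9 - (5)*(0) - (-5)*(-1)) / -4 = -1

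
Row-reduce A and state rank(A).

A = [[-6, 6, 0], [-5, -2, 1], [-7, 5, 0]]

rank(A) = 3

Row reduction:
R2 <- R2 - (5/6)*R1:  [  0  -7   1 ]
R3 <- R3 - (7/6)*R1:  [  0  -2   0 ]
R3 <- R3 - (2/7)*R2:  [    0     0  -2/7 ]
Row echelon form:
[ -6   6     0 ]
[  0  -7     1 ]
[  0   0  -2/7 ]
Nonzero rows / pivot columns: 3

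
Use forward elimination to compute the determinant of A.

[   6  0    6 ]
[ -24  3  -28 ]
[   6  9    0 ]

det(A) = 108

Forward elimination:
R2 <- R2 - (-4)*R1:  [  0   3  -4 ]
R3 <- R3 - (1)*R1:  [  0   9  -6 ]
R3 <- R3 - (3)*R2:  [ 0  0  6 ]
Upper-triangular form:
[ 6  0   6 ]
[ 0  3  -4 ]
[ 0  0   6 ]
det(A) = (-1)^0 * (6) * (3) * (6) = 108  (0 row swaps -> sign +1)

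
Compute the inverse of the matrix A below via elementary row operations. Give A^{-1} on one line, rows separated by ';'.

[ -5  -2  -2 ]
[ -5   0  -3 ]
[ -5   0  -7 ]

Gauss-Jordan on [A | I]:
R1 <- (1/-5)*R1:  [    1   2/5   2/5  |  -1/5     0     0 ]
R2 <- R2 - (-5)*R1:  [  0   2  -1  |  -1   1   0 ]
R3 <- R3 - (-5)*R1:  [  0   2  -5  |  -1   0   1 ]
R2 <- (1/2)*R2:  [    0     1  -1/2  |  -1/2   1/2     0 ]
R1 <- R1 - (2/5)*R2:  [    1     0   3/5  |     0  -1/5     0 ]
R3 <- R3 - (2)*R2:  [  0   0  -4  |   0  -1   1 ]
R3 <- (1/-4)*R3:  [    0     0     1  |     0   1/4  -1/4 ]
R1 <- R1 - (3/5)*R3:  [     1      0      0  |      0  -7/20   3/20 ]
R2 <- R2 - (-1/2)*R3:  [    0     1     0  |  -1/2   5/8  -1/8 ]
Right block of [I | A^{-1}] is the inverse:
[    0  -7/20  3/20 ]
[ -1/2    5/8  -1/8 ]
[    0    1/4  -1/4 ]

inverse = [0 -7/20 3/20; -1/2 5/8 -1/8; 0 1/4 -1/4]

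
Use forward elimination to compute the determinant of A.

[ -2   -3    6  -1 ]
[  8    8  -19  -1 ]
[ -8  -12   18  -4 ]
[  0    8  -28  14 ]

Forward elimination:
R2 <- R2 - (-4)*R1:  [  0  -4   5  -5 ]
R3 <- R3 - (4)*R1:  [  0   0  -6   0 ]
R4 <- R4 - (-2)*R2:  [   0    0  -18    4 ]
R4 <- R4 - (3)*R3:  [ 0  0  0  4 ]
Upper-triangular form:
[ -2  -3   6  -1 ]
[  0  -4   5  -5 ]
[  0   0  -6   0 ]
[  0   0   0   4 ]
det(A) = (-1)^0 * (-2) * (-4) * (-6) * (4) = -192  (0 row swaps -> sign +1)

det(A) = -192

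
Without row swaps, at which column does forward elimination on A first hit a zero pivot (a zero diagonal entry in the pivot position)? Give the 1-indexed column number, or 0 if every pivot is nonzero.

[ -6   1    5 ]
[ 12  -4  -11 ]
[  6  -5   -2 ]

first zero-pivot column = 0

Naive forward elimination:
R2 <- R2 - (-2)*R1:  [  0  -2  -1 ]
R3 <- R3 - (-1)*R1:  [  0  -4   3 ]
R3 <- R3 - (2)*R2:  [ 0  0  5 ]
All pivots nonzero; naive elimination completes without hitting a zero pivot.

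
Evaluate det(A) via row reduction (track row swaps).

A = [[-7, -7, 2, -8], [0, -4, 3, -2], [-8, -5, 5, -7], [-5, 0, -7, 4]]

det(A) = 1087

Forward elimination:
R3 <- R3 - (8/7)*R1:  [    0     3  19/7  15/7 ]
R4 <- R4 - (5/7)*R1:  [     0      5  -59/7   68/7 ]
R3 <- R3 - (-3/4)*R2:  [      0       0  139/28    9/14 ]
R4 <- R4 - (-5/4)*R2:  [       0        0  -131/28   101/14 ]
R4 <- R4 - (-131/139)*R3:  [        0         0         0  1087/139 ]
Upper-triangular form:
[ -7  -7       2        -8 ]
[  0  -4       3        -2 ]
[  0   0  139/28      9/14 ]
[  0   0       0  1087/139 ]
det(A) = (-1)^0 * (-7) * (-4) * (139/28) * (1087/139) = 1087  (0 row swaps -> sign +1)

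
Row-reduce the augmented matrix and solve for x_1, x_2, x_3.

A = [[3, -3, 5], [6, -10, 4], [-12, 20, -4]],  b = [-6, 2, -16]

(4, 1, -3)

Forward elimination on [A|b]:
R2 <- R2 - (2)*R1:  [  0  -4  -6  14 ]
R3 <- R3 - (-4)*R1:  [   0    8   16  -40 ]
R3 <- R3 - (-2)*R2:  [   0    0    4  -12 ]
Row echelon form:
[ 3  -3   5  |   -6 ]
[ 0  -4  -6  |   14 ]
[ 0   0   4  |  -12 ]
Back-substitution:
x_3 = (-12) / 4 = -3
x_2 = (14 - (-6)*(-3)) / -4 = 1
x_1 = (-6 - (-3)*(1) - (5)*(-3)) / 3 = 4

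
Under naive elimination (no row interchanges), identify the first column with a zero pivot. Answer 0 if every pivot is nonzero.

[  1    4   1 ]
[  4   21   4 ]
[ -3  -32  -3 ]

Naive forward elimination:
R2 <- R2 - (4)*R1:  [ 0  5  0 ]
R3 <- R3 - (-3)*R1:  [   0  -20    0 ]
R3 <- R3 - (-4)*R2:  [ 0  0  0 ]
Matrix at this point:
[ 1  4  1 ]
[ 0  5  0 ]
[ 0  0  0 ]
Pivot entry (3,3) in the last row is zero and there are no rows below to swap with -> zero pivot in column 3 (A is singular).

first zero-pivot column = 3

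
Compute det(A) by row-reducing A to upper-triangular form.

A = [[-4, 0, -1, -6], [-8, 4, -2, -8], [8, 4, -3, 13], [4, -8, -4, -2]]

Forward elimination:
R2 <- R2 - (2)*R1:  [ 0  4  0  4 ]
R3 <- R3 - (-2)*R1:  [  0   4  -5   1 ]
R4 <- R4 - (-1)*R1:  [  0  -8  -5  -8 ]
R3 <- R3 - (1)*R2:  [  0   0  -5  -3 ]
R4 <- R4 - (-2)*R2:  [  0   0  -5   0 ]
R4 <- R4 - (1)*R3:  [ 0  0  0  3 ]
Upper-triangular form:
[ -4  0  -1  -6 ]
[  0  4   0   4 ]
[  0  0  -5  -3 ]
[  0  0   0   3 ]
det(A) = (-1)^0 * (-4) * (4) * (-5) * (3) = 240  (0 row swaps -> sign +1)

det(A) = 240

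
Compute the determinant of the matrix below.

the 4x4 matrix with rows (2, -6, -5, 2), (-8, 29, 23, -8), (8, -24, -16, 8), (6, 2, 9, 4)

det(A) = -80

Forward elimination:
R2 <- R2 - (-4)*R1:  [ 0  5  3  0 ]
R3 <- R3 - (4)*R1:  [ 0  0  4  0 ]
R4 <- R4 - (3)*R1:  [  0  20  24  -2 ]
R4 <- R4 - (4)*R2:  [  0   0  12  -2 ]
R4 <- R4 - (3)*R3:  [  0   0   0  -2 ]
Upper-triangular form:
[ 2  -6  -5   2 ]
[ 0   5   3   0 ]
[ 0   0   4   0 ]
[ 0   0   0  -2 ]
det(A) = (-1)^0 * (2) * (5) * (4) * (-2) = -80  (0 row swaps -> sign +1)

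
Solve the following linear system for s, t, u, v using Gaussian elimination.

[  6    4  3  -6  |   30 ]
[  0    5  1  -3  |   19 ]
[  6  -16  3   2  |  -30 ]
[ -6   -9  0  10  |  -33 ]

(1, 3, 4, 0)

Forward elimination on [A|b]:
R3 <- R3 - (1)*R1:  [   0  -20    0    8  -60 ]
R4 <- R4 - (-1)*R1:  [  0  -5   3   4  -3 ]
R3 <- R3 - (-4)*R2:  [  0   0   4  -4  16 ]
R4 <- R4 - (-1)*R2:  [  0   0   4   1  16 ]
R4 <- R4 - (1)*R3:  [ 0  0  0  5  0 ]
Row echelon form:
[ 6  4  3  -6  |  30 ]
[ 0  5  1  -3  |  19 ]
[ 0  0  4  -4  |  16 ]
[ 0  0  0   5  |   0 ]
Back-substitution:
v = (0) / 5 = 0
u = (16 - (-4)*(0)) / 4 = 4
t = (19 - (1)*(4) - (-3)*(0)) / 5 = 3
s = (30 - (4)*(3) - (3)*(4) - (-6)*(0)) / 6 = 1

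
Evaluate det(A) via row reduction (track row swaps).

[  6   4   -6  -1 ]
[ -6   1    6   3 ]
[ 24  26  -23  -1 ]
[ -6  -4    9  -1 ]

det(A) = 30

Forward elimination:
R2 <- R2 - (-1)*R1:  [ 0  5  0  2 ]
R3 <- R3 - (4)*R1:  [  0  10   1   3 ]
R4 <- R4 - (-1)*R1:  [  0   0   3  -2 ]
R3 <- R3 - (2)*R2:  [  0   0   1  -1 ]
R4 <- R4 - (3)*R3:  [ 0  0  0  1 ]
Upper-triangular form:
[ 6  4  -6  -1 ]
[ 0  5   0   2 ]
[ 0  0   1  -1 ]
[ 0  0   0   1 ]
det(A) = (-1)^0 * (6) * (5) * (1) * (1) = 30  (0 row swaps -> sign +1)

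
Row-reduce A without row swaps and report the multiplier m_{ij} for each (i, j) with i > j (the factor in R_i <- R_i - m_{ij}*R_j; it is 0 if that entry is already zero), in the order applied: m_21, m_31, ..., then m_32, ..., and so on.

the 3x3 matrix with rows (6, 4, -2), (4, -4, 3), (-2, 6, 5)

multipliers: 2/3, -1/3, -11/10

Forward elimination:
R2 <- R2 - (2/3)*R1:  [     0  -20/3   13/3 ]
R3 <- R3 - (-1/3)*R1:  [    0  22/3  13/3 ]
R3 <- R3 - (-11/10)*R2:  [     0      0  91/10 ]
Multipliers (in order of application): m_{21} = 2/3, m_{31} = -1/3, m_{32} = -11/10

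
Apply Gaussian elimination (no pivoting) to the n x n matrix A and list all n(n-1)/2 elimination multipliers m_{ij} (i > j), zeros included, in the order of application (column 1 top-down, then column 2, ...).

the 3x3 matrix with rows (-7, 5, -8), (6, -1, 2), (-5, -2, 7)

Forward elimination:
R2 <- R2 - (-6/7)*R1:  [     0   23/7  -34/7 ]
R3 <- R3 - (5/7)*R1:  [     0  -39/7   89/7 ]
R3 <- R3 - (-39/23)*R2:  [      0       0  103/23 ]
Multipliers (in order of application): m_{21} = -6/7, m_{31} = 5/7, m_{32} = -39/23

multipliers: -6/7, 5/7, -39/23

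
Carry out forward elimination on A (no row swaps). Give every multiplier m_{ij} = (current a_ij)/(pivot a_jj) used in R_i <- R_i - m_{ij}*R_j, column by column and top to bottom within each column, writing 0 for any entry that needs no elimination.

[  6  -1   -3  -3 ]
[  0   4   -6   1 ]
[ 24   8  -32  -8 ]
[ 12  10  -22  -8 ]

Forward elimination:
R2: entry in column 1 is already 0 -> m_{21} = 0 (no row operation needed)
R3 <- R3 - (4)*R1:  [   0   12  -20    4 ]
R4 <- R4 - (2)*R1:  [   0   12  -16   -2 ]
R3 <- R3 - (3)*R2:  [  0   0  -2   1 ]
R4 <- R4 - (3)*R2:  [  0   0   2  -5 ]
R4 <- R4 - (-1)*R3:  [  0   0   0  -4 ]
Multipliers (in order of application): m_{21} = 0, m_{31} = 4, m_{41} = 2, m_{32} = 3, m_{42} = 3, m_{43} = -1

multipliers: 0, 4, 2, 3, 3, -1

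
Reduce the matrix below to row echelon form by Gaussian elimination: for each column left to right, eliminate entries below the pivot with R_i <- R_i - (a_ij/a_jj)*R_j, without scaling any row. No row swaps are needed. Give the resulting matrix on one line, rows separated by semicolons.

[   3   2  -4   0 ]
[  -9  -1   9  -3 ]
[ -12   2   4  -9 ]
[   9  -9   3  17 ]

REF = [3 2 -4 0; 0 5 -3 -3; 0 0 -6 -3; 0 0 0 5]

Forward elimination:
R2 <- R2 - (-3)*R1:  [  0   5  -3  -3 ]
R3 <- R3 - (-4)*R1:  [   0   10  -12   -9 ]
R4 <- R4 - (3)*R1:  [   0  -15   15   17 ]
R3 <- R3 - (2)*R2:  [  0   0  -6  -3 ]
R4 <- R4 - (-3)*R2:  [ 0  0  6  8 ]
R4 <- R4 - (-1)*R3:  [ 0  0  0  5 ]
Row echelon form:
[ 3  2  -4   0 ]
[ 0  5  -3  -3 ]
[ 0  0  -6  -3 ]
[ 0  0   0   5 ]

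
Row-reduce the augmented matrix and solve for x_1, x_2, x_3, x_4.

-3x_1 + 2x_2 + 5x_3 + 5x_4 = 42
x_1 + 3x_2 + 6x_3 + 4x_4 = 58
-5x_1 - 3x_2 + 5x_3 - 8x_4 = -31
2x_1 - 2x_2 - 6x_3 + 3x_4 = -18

Forward elimination on [A|b]:
R2 <- R2 - (-1/3)*R1:  [    0  11/3  23/3  17/3    72 ]
R3 <- R3 - (5/3)*R1:  [     0  -19/3  -10/3  -49/3   -101 ]
R4 <- R4 - (-2/3)*R1:  [    0  -2/3  -8/3  19/3    10 ]
R3 <- R3 - (-19/11)*R2:  [      0       0  109/11  -72/11  257/11 ]
R4 <- R4 - (-2/11)*R2:  [      0       0  -14/11   81/11  254/11 ]
R4 <- R4 - (-14/109)*R3:  [        0         0         0   711/109  2844/109 ]
Row echelon form:
[ -3     2       5        5  |        42 ]
[  0  11/3    23/3     17/3  |        72 ]
[  0     0  109/11   -72/11  |    257/11 ]
[  0     0       0  711/109  |  2844/109 ]
Back-substitution:
x_4 = (2844/109) / (711/109) = 4
x_3 = (257/11 - (-72/11)*(4)) / (109/11) = 5
x_2 = (72 - (23/3)*(5) - (17/3)*(4)) / (11/3) = 3
x_1 = (42 - (2)*(3) - (5)*(5) - (5)*(4)) / -3 = 3

(3, 3, 5, 4)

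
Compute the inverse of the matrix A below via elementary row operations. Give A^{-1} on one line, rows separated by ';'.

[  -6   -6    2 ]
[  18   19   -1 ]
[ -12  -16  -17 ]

Gauss-Jordan on [A | I]:
R1 <- (1/-6)*R1:  [    1     1  -1/3  |  -1/6     0     0 ]
R2 <- R2 - (18)*R1:  [ 0  1  5  |  3  1  0 ]
R3 <- R3 - (-12)*R1:  [   0   -4  -21  |   -2    0    1 ]
R1 <- R1 - (1)*R2:  [     1      0  -16/3  |  -19/6     -1      0 ]
R3 <- R3 - (-4)*R2:  [  0   0  -1  |  10   4   1 ]
R3 <- (1/-1)*R3:  [   0    0    1  |  -10   -4   -1 ]
R1 <- R1 - (-16/3)*R3:  [      1       0       0  |  -113/2   -67/3   -16/3 ]
R2 <- R2 - (5)*R3:  [  0   1   0  |  53  21   5 ]
Right block of [I | A^{-1}] is the inverse:
[ -113/2  -67/3  -16/3 ]
[     53     21      5 ]
[    -10     -4     -1 ]

inverse = [-113/2 -67/3 -16/3; 53 21 5; -10 -4 -1]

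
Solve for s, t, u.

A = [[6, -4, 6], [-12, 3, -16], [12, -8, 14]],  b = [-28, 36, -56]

(-2, 4, 0)

Forward elimination on [A|b]:
R2 <- R2 - (-2)*R1:  [   0   -5   -4  -20 ]
R3 <- R3 - (2)*R1:  [ 0  0  2  0 ]
Row echelon form:
[ 6  -4   6  |  -28 ]
[ 0  -5  -4  |  -20 ]
[ 0   0   2  |    0 ]
Back-substitution:
u = (0) / 2 = 0
t = (-20 - (-4)*(0)) / -5 = 4
s = (-28 - (-4)*(4) - (6)*(0)) / 6 = -2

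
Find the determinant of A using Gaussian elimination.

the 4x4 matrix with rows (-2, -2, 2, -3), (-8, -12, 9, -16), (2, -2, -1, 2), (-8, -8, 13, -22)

Forward elimination:
R2 <- R2 - (4)*R1:  [  0  -4   1  -4 ]
R3 <- R3 - (-1)*R1:  [  0  -4   1  -1 ]
R4 <- R4 - (4)*R1:  [   0    0    5  -10 ]
R3 <- R3 - (1)*R2:  [ 0  0  0  3 ]
R3 <-> R4   (pivot in column 3 was zero)
[ -2  -2  2   -3 ]
[  0  -4  1   -4 ]
[  0   0  5  -10 ]
[  0   0  0    3 ]
Upper-triangular form:
[ -2  -2  2   -3 ]
[  0  -4  1   -4 ]
[  0   0  5  -10 ]
[  0   0  0    3 ]
det(A) = (-1)^1 * (-2) * (-4) * (5) * (3) = -120  (1 row swap -> sign -1)

det(A) = -120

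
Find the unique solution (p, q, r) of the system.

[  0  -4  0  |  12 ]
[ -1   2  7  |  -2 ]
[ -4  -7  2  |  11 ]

Forward elimination on [A|b]:
R1 <-> R2   (pivot in column 1 was zero)
[ -1   2  7  -2 ]
[  0  -4  0  12 ]
[ -4  -7  2  11 ]
R3 <- R3 - (4)*R1:  [   0  -15  -26   19 ]
R3 <- R3 - (15/4)*R2:  [   0    0  -26  -26 ]
Row echelon form:
[ -1   2    7  |   -2 ]
[  0  -4    0  |   12 ]
[  0   0  -26  |  -26 ]
Back-substitution:
r = (-26) / -26 = 1
q = (12) / -4 = -3
p = (-2 - (2)*(-3) - (7)*(1)) / -1 = 3

(3, -3, 1)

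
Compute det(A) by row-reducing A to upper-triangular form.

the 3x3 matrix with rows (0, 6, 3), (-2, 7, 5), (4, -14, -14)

Forward elimination:
R1 <-> R2   (pivot in column 1 was zero)
[ -2    7    5 ]
[  0    6    3 ]
[  4  -14  -14 ]
R3 <- R3 - (-2)*R1:  [  0   0  -4 ]
Upper-triangular form:
[ -2  7   5 ]
[  0  6   3 ]
[  0  0  -4 ]
det(A) = (-1)^1 * (-2) * (6) * (-4) = -48  (1 row swap -> sign -1)

det(A) = -48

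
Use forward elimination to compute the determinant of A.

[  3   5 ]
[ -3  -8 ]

det(A) = -9

Forward elimination:
R2 <- R2 - (-1)*R1:  [  0  -3 ]
Upper-triangular form:
[ 3   5 ]
[ 0  -3 ]
det(A) = (-1)^0 * (3) * (-3) = -9  (0 row swaps -> sign +1)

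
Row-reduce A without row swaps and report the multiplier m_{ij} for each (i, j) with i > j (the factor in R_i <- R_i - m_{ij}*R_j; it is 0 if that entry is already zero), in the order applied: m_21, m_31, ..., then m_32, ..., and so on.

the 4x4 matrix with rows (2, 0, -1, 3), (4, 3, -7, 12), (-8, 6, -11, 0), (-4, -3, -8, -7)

multipliers: 2, -4, -2, 2, -1, 3

Forward elimination:
R2 <- R2 - (2)*R1:  [  0   3  -5   6 ]
R3 <- R3 - (-4)*R1:  [   0    6  -15   12 ]
R4 <- R4 - (-2)*R1:  [   0   -3  -10   -1 ]
R3 <- R3 - (2)*R2:  [  0   0  -5   0 ]
R4 <- R4 - (-1)*R2:  [   0    0  -15    5 ]
R4 <- R4 - (3)*R3:  [ 0  0  0  5 ]
Multipliers (in order of application): m_{21} = 2, m_{31} = -4, m_{41} = -2, m_{32} = 2, m_{42} = -1, m_{43} = 3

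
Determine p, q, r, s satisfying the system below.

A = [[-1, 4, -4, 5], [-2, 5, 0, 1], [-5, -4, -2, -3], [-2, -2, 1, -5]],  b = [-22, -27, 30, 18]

(0, -5, -2, -2)

Forward elimination on [A|b]:
R2 <- R2 - (2)*R1:  [  0  -3   8  -9  17 ]
R3 <- R3 - (5)*R1:  [   0  -24   18  -28  140 ]
R4 <- R4 - (2)*R1:  [   0  -10    9  -15   62 ]
R3 <- R3 - (8)*R2:  [   0    0  -46   44    4 ]
R4 <- R4 - (10/3)*R2:  [     0      0  -53/3     15   16/3 ]
R4 <- R4 - (53/138)*R3:  [       0        0        0  -131/69   262/69 ]
Row echelon form:
[ -1   4   -4        5  |     -22 ]
[  0  -3    8       -9  |      17 ]
[  0   0  -46       44  |       4 ]
[  0   0    0  -131/69  |  262/69 ]
Back-substitution:
s = (262/69) / (-131/69) = -2
r = (4 - (44)*(-2)) / -46 = -2
q = (17 - (8)*(-2) - (-9)*(-2)) / -3 = -5
p = (-22 - (4)*(-5) - (-4)*(-2) - (5)*(-2)) / -1 = 0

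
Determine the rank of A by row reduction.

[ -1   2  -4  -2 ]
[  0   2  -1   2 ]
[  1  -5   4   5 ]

rank(A) = 3

Row reduction:
R3 <- R3 - (-1)*R1:  [  0  -3   0   3 ]
R3 <- R3 - (-3/2)*R2:  [    0     0  -3/2     6 ]
Row echelon form:
[ -1  2    -4  -2 ]
[  0  2    -1   2 ]
[  0  0  -3/2   6 ]
Nonzero rows / pivot columns: 3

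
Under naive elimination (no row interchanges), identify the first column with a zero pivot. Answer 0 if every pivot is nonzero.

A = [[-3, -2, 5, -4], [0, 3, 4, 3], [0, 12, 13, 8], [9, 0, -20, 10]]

Naive forward elimination:
R4 <- R4 - (-3)*R1:  [  0  -6  -5  -2 ]
R3 <- R3 - (4)*R2:  [  0   0  -3  -4 ]
R4 <- R4 - (-2)*R2:  [ 0  0  3  4 ]
R4 <- R4 - (-1)*R3:  [ 0  0  0  0 ]
Matrix at this point:
[ -3  -2   5  -4 ]
[  0   3   4   3 ]
[  0   0  -3  -4 ]
[  0   0   0   0 ]
Pivot entry (4,4) in the last row is zero and there are no rows below to swap with -> zero pivot in column 4 (A is singular).

first zero-pivot column = 4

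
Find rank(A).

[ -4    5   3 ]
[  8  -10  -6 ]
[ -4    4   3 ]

Row reduction:
R2 <- R2 - (-2)*R1:  [ 0  0  0 ]
R3 <- R3 - (1)*R1:  [  0  -1   0 ]
R2 <-> R3   (pivot in column 2 was zero)
[ -4   5  3 ]
[  0  -1  0 ]
[  0   0  0 ]
Row echelon form:
[ -4   5  3 ]
[  0  -1  0 ]
[  0   0  0 ]
Nonzero rows / pivot columns: 2

rank(A) = 2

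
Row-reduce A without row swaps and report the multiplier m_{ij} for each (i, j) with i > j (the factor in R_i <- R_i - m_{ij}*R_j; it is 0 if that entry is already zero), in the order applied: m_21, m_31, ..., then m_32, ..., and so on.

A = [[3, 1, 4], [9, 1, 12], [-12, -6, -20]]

multipliers: 3, -4, 1

Forward elimination:
R2 <- R2 - (3)*R1:  [  0  -2   0 ]
R3 <- R3 - (-4)*R1:  [  0  -2  -4 ]
R3 <- R3 - (1)*R2:  [  0   0  -4 ]
Multipliers (in order of application): m_{21} = 3, m_{31} = -4, m_{32} = 1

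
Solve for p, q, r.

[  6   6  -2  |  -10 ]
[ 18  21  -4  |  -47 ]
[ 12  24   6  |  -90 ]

Forward elimination on [A|b]:
R2 <- R2 - (3)*R1:  [   0    3    2  -17 ]
R3 <- R3 - (2)*R1:  [   0   12   10  -70 ]
R3 <- R3 - (4)*R2:  [  0   0   2  -2 ]
Row echelon form:
[ 6  6  -2  |  -10 ]
[ 0  3   2  |  -17 ]
[ 0  0   2  |   -2 ]
Back-substitution:
r = (-2) / 2 = -1
q = (-17 - (2)*(-1)) / 3 = -5
p = (-10 - (6)*(-5) - (-2)*(-1)) / 6 = 3

(3, -5, -1)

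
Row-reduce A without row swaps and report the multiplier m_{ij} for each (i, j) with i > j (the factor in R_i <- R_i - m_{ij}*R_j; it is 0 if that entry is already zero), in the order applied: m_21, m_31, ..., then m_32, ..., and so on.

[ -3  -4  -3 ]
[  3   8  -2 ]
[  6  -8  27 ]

Forward elimination:
R2 <- R2 - (-1)*R1:  [  0   4  -5 ]
R3 <- R3 - (-2)*R1:  [   0  -16   21 ]
R3 <- R3 - (-4)*R2:  [ 0  0  1 ]
Multipliers (in order of application): m_{21} = -1, m_{31} = -2, m_{32} = -4

multipliers: -1, -2, -4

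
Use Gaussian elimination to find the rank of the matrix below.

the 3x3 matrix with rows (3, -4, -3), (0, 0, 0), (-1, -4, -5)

Row reduction:
R3 <- R3 - (-1/3)*R1:  [     0  -16/3     -6 ]
R2 <-> R3   (pivot in column 2 was zero)
[ 3     -4  -3 ]
[ 0  -16/3  -6 ]
[ 0      0   0 ]
Row echelon form:
[ 3     -4  -3 ]
[ 0  -16/3  -6 ]
[ 0      0   0 ]
Nonzero rows / pivot columns: 2

rank(A) = 2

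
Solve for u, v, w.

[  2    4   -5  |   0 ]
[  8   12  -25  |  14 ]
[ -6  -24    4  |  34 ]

Forward elimination on [A|b]:
R2 <- R2 - (4)*R1:  [  0  -4  -5  14 ]
R3 <- R3 - (-3)*R1:  [   0  -12  -11   34 ]
R3 <- R3 - (3)*R2:  [  0   0   4  -8 ]
Row echelon form:
[ 2   4  -5  |   0 ]
[ 0  -4  -5  |  14 ]
[ 0   0   4  |  -8 ]
Back-substitution:
w = (-8) / 4 = -2
v = (14 - (-5)*(-2)) / -4 = -1
u = (0 - (4)*(-1) - (-5)*(-2)) / 2 = -3

(-3, -1, -2)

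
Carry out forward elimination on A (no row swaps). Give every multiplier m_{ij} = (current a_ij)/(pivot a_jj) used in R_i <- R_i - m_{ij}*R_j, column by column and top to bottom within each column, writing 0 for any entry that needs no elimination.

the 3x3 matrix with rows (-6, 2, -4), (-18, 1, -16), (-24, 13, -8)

Forward elimination:
R2 <- R2 - (3)*R1:  [  0  -5  -4 ]
R3 <- R3 - (4)*R1:  [ 0  5  8 ]
R3 <- R3 - (-1)*R2:  [ 0  0  4 ]
Multipliers (in order of application): m_{21} = 3, m_{31} = 4, m_{32} = -1

multipliers: 3, 4, -1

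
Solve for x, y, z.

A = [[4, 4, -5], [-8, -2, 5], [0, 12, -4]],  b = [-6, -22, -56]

Forward elimination on [A|b]:
R2 <- R2 - (-2)*R1:  [   0    6   -5  -34 ]
R3 <- R3 - (2)*R2:  [  0   0   6  12 ]
Row echelon form:
[ 4  4  -5  |   -6 ]
[ 0  6  -5  |  -34 ]
[ 0  0   6  |   12 ]
Back-substitution:
z = (12) / 6 = 2
y = (-34 - (-5)*(2)) / 6 = -4
x = (-6 - (4)*(-4) - (-5)*(2)) / 4 = 5

(5, -4, 2)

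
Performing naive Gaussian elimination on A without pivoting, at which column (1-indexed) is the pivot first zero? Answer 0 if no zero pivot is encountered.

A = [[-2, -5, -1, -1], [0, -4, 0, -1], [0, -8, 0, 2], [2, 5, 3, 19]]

Naive forward elimination:
R4 <- R4 - (-1)*R1:  [  0   0   2  18 ]
R3 <- R3 - (2)*R2:  [ 0  0  0  4 ]
Matrix at this point:
[ -2  -5  -1  -1 ]
[  0  -4   0  -1 ]
[  0   0   0   4 ]
[  0   0   2  18 ]
Pivot entry (3,3) is zero but row 4 has 2 in column 3 -> naive elimination stops; a row interchange (e.g. R3 <-> R4) would be required here.

first zero-pivot column = 3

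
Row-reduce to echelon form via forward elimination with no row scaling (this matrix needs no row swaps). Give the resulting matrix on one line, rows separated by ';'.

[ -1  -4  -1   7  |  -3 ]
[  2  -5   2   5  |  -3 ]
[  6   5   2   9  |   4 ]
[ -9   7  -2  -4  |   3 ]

REF = [-1 -4 -1 7 -3; 0 -13 0 19 -9; 0 0 -4 302/13 -11/13; 0 0 0 73/2 -5/4]

Forward elimination:
R2 <- R2 - (-2)*R1:  [   0  -13    0   19   -9 ]
R3 <- R3 - (-6)*R1:  [   0  -19   -4   51  -14 ]
R4 <- R4 - (9)*R1:  [   0   43    7  -67   30 ]
R3 <- R3 - (19/13)*R2:  [      0       0      -4  302/13  -11/13 ]
R4 <- R4 - (-43/13)*R2:  [      0       0       7  -54/13    3/13 ]
R4 <- R4 - (-7/4)*R3:  [    0     0     0  73/2  -5/4 ]
Row echelon form:
[ -1   -4  -1       7  |      -3 ]
[  0  -13   0      19  |      -9 ]
[  0    0  -4  302/13  |  -11/13 ]
[  0    0   0    73/2  |    -5/4 ]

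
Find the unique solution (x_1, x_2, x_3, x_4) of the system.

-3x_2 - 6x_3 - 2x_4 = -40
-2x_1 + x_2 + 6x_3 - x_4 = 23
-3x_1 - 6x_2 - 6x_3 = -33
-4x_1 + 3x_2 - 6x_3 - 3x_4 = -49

Forward elimination on [A|b]:
R1 <-> R2   (pivot in column 1 was zero)
[ -2   1   6  -1   23 ]
[  0  -3  -6  -2  -40 ]
[ -3  -6  -6   0  -33 ]
[ -4   3  -6  -3  -49 ]
R3 <- R3 - (3/2)*R1:  [      0   -15/2     -15     3/2  -135/2 ]
R4 <- R4 - (2)*R1:  [   0    1  -18   -1  -95 ]
R3 <- R3 - (5/2)*R2:  [    0     0     0  13/2  65/2 ]
R4 <- R4 - (-1/3)*R2:  [      0       0     -20    -5/3  -325/3 ]
R3 <-> R4   (pivot in column 3 was zero)
[ -2   1    6    -1      23 ]
[  0  -3   -6    -2     -40 ]
[  0   0  -20  -5/3  -325/3 ]
[  0   0    0  13/2    65/2 ]
Row echelon form:
[ -2   1    6    -1  |      23 ]
[  0  -3   -6    -2  |     -40 ]
[  0   0  -20  -5/3  |  -325/3 ]
[  0   0    0  13/2  |    65/2 ]
Back-substitution:
x_4 = (65/2) / (13/2) = 5
x_3 = (-325/3 - (-5/3)*(5)) / -20 = 5
x_2 = (-40 - (-6)*(5) - (-2)*(5)) / -3 = 0
x_1 = (23 - (1)*(0) - (6)*(5) - (-1)*(5)) / -2 = 1

(1, 0, 5, 5)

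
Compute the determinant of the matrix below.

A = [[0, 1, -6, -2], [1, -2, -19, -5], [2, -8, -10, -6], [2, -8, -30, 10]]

Forward elimination:
R1 <-> R2   (pivot in column 1 was zero)
[ 1  -2  -19  -5 ]
[ 0   1   -6  -2 ]
[ 2  -8  -10  -6 ]
[ 2  -8  -30  10 ]
R3 <- R3 - (2)*R1:  [  0  -4  28   4 ]
R4 <- R4 - (2)*R1:  [  0  -4   8  20 ]
R3 <- R3 - (-4)*R2:  [  0   0   4  -4 ]
R4 <- R4 - (-4)*R2:  [   0    0  -16   12 ]
R4 <- R4 - (-4)*R3:  [  0   0   0  -4 ]
Upper-triangular form:
[ 1  -2  -19  -5 ]
[ 0   1   -6  -2 ]
[ 0   0    4  -4 ]
[ 0   0    0  -4 ]
det(A) = (-1)^1 * (1) * (1) * (4) * (-4) = 16  (1 row swap -> sign -1)

det(A) = 16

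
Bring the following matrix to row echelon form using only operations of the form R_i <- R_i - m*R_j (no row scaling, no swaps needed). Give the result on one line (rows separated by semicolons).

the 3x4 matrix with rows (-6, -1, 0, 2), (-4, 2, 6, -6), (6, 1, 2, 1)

REF = [-6 -1 0 2; 0 8/3 6 -22/3; 0 0 2 3]

Forward elimination:
R2 <- R2 - (2/3)*R1:  [     0    8/3      6  -22/3 ]
R3 <- R3 - (-1)*R1:  [ 0  0  2  3 ]
Row echelon form:
[ -6   -1  0      2 ]
[  0  8/3  6  -22/3 ]
[  0    0  2      3 ]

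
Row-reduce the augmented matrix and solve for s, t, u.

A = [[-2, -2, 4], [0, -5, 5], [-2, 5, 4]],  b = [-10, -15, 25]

Forward elimination on [A|b]:
R3 <- R3 - (1)*R1:  [  0   7   0  35 ]
R3 <- R3 - (-7/5)*R2:  [  0   0   7  14 ]
Row echelon form:
[ -2  -2  4  |  -10 ]
[  0  -5  5  |  -15 ]
[  0   0  7  |   14 ]
Back-substitution:
u = (14) / 7 = 2
t = (-15 - (5)*(2)) / -5 = 5
s = (-10 - (-2)*(5) - (4)*(2)) / -2 = 4

(4, 5, 2)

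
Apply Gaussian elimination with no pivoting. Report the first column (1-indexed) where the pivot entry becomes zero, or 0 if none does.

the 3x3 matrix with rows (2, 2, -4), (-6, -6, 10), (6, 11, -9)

first zero-pivot column = 2

Naive forward elimination:
R2 <- R2 - (-3)*R1:  [  0   0  -2 ]
R3 <- R3 - (3)*R1:  [ 0  5  3 ]
Matrix at this point:
[ 2  2  -4 ]
[ 0  0  -2 ]
[ 0  5   3 ]
Pivot entry (2,2) is zero but row 3 has 5 in column 2 -> naive elimination stops; a row interchange (e.g. R2 <-> R3) would be required here.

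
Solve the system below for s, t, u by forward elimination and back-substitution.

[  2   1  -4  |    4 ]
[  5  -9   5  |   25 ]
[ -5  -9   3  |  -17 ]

(4, 0, 1)

Forward elimination on [A|b]:
R2 <- R2 - (5/2)*R1:  [     0  -23/2     15     15 ]
R3 <- R3 - (-5/2)*R1:  [     0  -13/2     -7     -7 ]
R3 <- R3 - (13/23)*R2:  [       0        0  -356/23  -356/23 ]
Row echelon form:
[ 2      1       -4  |        4 ]
[ 0  -23/2       15  |       15 ]
[ 0      0  -356/23  |  -356/23 ]
Back-substitution:
u = (-356/23) / (-356/23) = 1
t = (15 - (15)*(1)) / (-23/2) = 0
s = (4 - (1)*(0) - (-4)*(1)) / 2 = 4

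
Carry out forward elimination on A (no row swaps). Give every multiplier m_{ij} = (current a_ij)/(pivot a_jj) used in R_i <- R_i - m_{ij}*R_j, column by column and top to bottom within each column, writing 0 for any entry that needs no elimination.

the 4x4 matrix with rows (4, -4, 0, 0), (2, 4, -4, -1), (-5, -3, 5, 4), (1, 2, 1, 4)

Forward elimination:
R2 <- R2 - (1/2)*R1:  [  0   6  -4  -1 ]
R3 <- R3 - (-5/4)*R1:  [  0  -8   5   4 ]
R4 <- R4 - (1/4)*R1:  [ 0  3  1  4 ]
R3 <- R3 - (-4/3)*R2:  [    0     0  -1/3   8/3 ]
R4 <- R4 - (1/2)*R2:  [   0    0    3  9/2 ]
R4 <- R4 - (-9)*R3:  [    0     0     0  57/2 ]
Multipliers (in order of application): m_{21} = 1/2, m_{31} = -5/4, m_{41} = 1/4, m_{32} = -4/3, m_{42} = 1/2, m_{43} = -9

multipliers: 1/2, -5/4, 1/4, -4/3, 1/2, -9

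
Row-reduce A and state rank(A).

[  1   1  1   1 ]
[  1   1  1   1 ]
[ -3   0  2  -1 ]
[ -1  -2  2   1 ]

Row reduction:
R2 <- R2 - (1)*R1:  [ 0  0  0  0 ]
R3 <- R3 - (-3)*R1:  [ 0  3  5  2 ]
R4 <- R4 - (-1)*R1:  [  0  -1   3   2 ]
R2 <-> R3   (pivot in column 2 was zero)
[ 1   1  1  1 ]
[ 0   3  5  2 ]
[ 0   0  0  0 ]
[ 0  -1  3  2 ]
R4 <- R4 - (-1/3)*R2:  [    0     0  14/3   8/3 ]
R3 <-> R4   (pivot in column 3 was zero)
[ 1  1     1    1 ]
[ 0  3     5    2 ]
[ 0  0  14/3  8/3 ]
[ 0  0     0    0 ]
Row echelon form:
[ 1  1     1    1 ]
[ 0  3     5    2 ]
[ 0  0  14/3  8/3 ]
[ 0  0     0    0 ]
Nonzero rows / pivot columns: 3

rank(A) = 3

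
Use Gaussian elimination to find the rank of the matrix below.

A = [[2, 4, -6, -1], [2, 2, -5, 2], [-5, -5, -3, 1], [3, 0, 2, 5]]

rank(A) = 4

Row reduction:
R2 <- R2 - (1)*R1:  [  0  -2   1   3 ]
R3 <- R3 - (-5/2)*R1:  [    0     5   -18  -3/2 ]
R4 <- R4 - (3/2)*R1:  [    0    -6    11  13/2 ]
R3 <- R3 - (-5/2)*R2:  [     0      0  -31/2      6 ]
R4 <- R4 - (3)*R2:  [    0     0     8  -5/2 ]
R4 <- R4 - (-16/31)*R3:  [     0      0      0  37/62 ]
Row echelon form:
[ 2   4     -6     -1 ]
[ 0  -2      1      3 ]
[ 0   0  -31/2      6 ]
[ 0   0      0  37/62 ]
Nonzero rows / pivot columns: 4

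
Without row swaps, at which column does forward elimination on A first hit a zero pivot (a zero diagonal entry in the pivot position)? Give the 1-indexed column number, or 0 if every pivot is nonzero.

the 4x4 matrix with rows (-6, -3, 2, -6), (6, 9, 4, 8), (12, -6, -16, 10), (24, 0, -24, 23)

Naive forward elimination:
R2 <- R2 - (-1)*R1:  [ 0  6  6  2 ]
R3 <- R3 - (-2)*R1:  [   0  -12  -12   -2 ]
R4 <- R4 - (-4)*R1:  [   0  -12  -16   -1 ]
R3 <- R3 - (-2)*R2:  [ 0  0  0  2 ]
R4 <- R4 - (-2)*R2:  [  0   0  -4   3 ]
Matrix at this point:
[ -6  -3   2  -6 ]
[  0   6   6   2 ]
[  0   0   0   2 ]
[  0   0  -4   3 ]
Pivot entry (3,3) is zero but row 4 has -4 in column 3 -> naive elimination stops; a row interchange (e.g. R3 <-> R4) would be required here.

first zero-pivot column = 3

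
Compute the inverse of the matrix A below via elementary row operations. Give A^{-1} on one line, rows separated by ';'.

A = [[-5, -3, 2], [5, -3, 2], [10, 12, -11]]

inverse = [-1/10 1/10 0; -5/6 -7/18 -2/9; -1 -1/3 -1/3]

Gauss-Jordan on [A | I]:
R1 <- (1/-5)*R1:  [    1   3/5  -2/5  |  -1/5     0     0 ]
R2 <- R2 - (5)*R1:  [  0  -6   4  |   1   1   0 ]
R3 <- R3 - (10)*R1:  [  0   6  -7  |   2   0   1 ]
R2 <- (1/-6)*R2:  [    0     1  -2/3  |  -1/6  -1/6     0 ]
R1 <- R1 - (3/5)*R2:  [     1      0      0  |  -1/10   1/10      0 ]
R3 <- R3 - (6)*R2:  [  0   0  -3  |   3   1   1 ]
R3 <- (1/-3)*R3:  [    0     0     1  |    -1  -1/3  -1/3 ]
R2 <- R2 - (-2/3)*R3:  [     0      1      0  |   -5/6  -7/18   -2/9 ]
Right block of [I | A^{-1}] is the inverse:
[ -1/10   1/10     0 ]
[  -5/6  -7/18  -2/9 ]
[    -1   -1/3  -1/3 ]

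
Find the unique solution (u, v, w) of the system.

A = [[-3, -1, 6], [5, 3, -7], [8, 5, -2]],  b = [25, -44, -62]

(-5, -4, 1)

Forward elimination on [A|b]:
R2 <- R2 - (-5/3)*R1:  [    0   4/3     3  -7/3 ]
R3 <- R3 - (-8/3)*R1:  [    0   7/3    14  14/3 ]
R3 <- R3 - (7/4)*R2:  [    0     0  35/4  35/4 ]
Row echelon form:
[ -3   -1     6  |    25 ]
[  0  4/3     3  |  -7/3 ]
[  0    0  35/4  |  35/4 ]
Back-substitution:
w = (35/4) / (35/4) = 1
v = (-7/3 - (3)*(1)) / (4/3) = -4
u = (25 - (-1)*(-4) - (6)*(1)) / -3 = -5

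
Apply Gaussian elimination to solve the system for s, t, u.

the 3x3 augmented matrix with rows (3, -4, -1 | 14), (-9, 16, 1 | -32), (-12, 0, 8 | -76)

(3, 0, -5)

Forward elimination on [A|b]:
R2 <- R2 - (-3)*R1:  [  0   4  -2  10 ]
R3 <- R3 - (-4)*R1:  [   0  -16    4  -20 ]
R3 <- R3 - (-4)*R2:  [  0   0  -4  20 ]
Row echelon form:
[ 3  -4  -1  |  14 ]
[ 0   4  -2  |  10 ]
[ 0   0  -4  |  20 ]
Back-substitution:
u = (20) / -4 = -5
t = (10 - (-2)*(-5)) / 4 = 0
s = (14 - (-4)*(0) - (-1)*(-5)) / 3 = 3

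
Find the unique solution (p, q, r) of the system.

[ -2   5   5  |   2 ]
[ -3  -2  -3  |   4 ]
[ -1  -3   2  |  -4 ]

(-1, 1, -1)

Forward elimination on [A|b]:
R2 <- R2 - (3/2)*R1:  [     0  -19/2  -21/2      1 ]
R3 <- R3 - (1/2)*R1:  [     0  -11/2   -1/2     -5 ]
R3 <- R3 - (11/19)*R2:  [       0        0   106/19  -106/19 ]
Row echelon form:
[ -2      5       5  |        2 ]
[  0  -19/2   -21/2  |        1 ]
[  0      0  106/19  |  -106/19 ]
Back-substitution:
r = (-106/19) / (106/19) = -1
q = (1 - (-21/2)*(-1)) / (-19/2) = 1
p = (2 - (5)*(1) - (5)*(-1)) / -2 = -1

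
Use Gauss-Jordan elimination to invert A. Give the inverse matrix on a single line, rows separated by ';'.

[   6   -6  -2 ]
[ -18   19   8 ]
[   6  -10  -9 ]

Gauss-Jordan on [A | I]:
R1 <- (1/6)*R1:  [    1    -1  -1/3  |   1/6     0     0 ]
R2 <- R2 - (-18)*R1:  [ 0  1  2  |  3  1  0 ]
R3 <- R3 - (6)*R1:  [  0  -4  -7  |  -1   0   1 ]
R1 <- R1 - (-1)*R2:  [    1     0   5/3  |  19/6     1     0 ]
R3 <- R3 - (-4)*R2:  [  0   0   1  |  11   4   1 ]
R1 <- R1 - (5/3)*R3:  [     1      0      0  |  -91/6  -17/3   -5/3 ]
R2 <- R2 - (2)*R3:  [   0    1    0  |  -19   -7   -2 ]
Right block of [I | A^{-1}] is the inverse:
[ -91/6  -17/3  -5/3 ]
[   -19     -7    -2 ]
[    11      4     1 ]

inverse = [-91/6 -17/3 -5/3; -19 -7 -2; 11 4 1]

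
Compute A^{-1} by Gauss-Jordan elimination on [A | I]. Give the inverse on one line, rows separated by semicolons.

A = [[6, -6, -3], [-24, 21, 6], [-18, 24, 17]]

Gauss-Jordan on [A | I]:
R1 <- (1/6)*R1:  [    1    -1  -1/2  |   1/6     0     0 ]
R2 <- R2 - (-24)*R1:  [  0  -3  -6  |   4   1   0 ]
R3 <- R3 - (-18)*R1:  [ 0  6  8  |  3  0  1 ]
R2 <- (1/-3)*R2:  [    0     1     2  |  -4/3  -1/3     0 ]
R1 <- R1 - (-1)*R2:  [    1     0   3/2  |  -7/6  -1/3     0 ]
R3 <- R3 - (6)*R2:  [  0   0  -4  |  11   2   1 ]
R3 <- (1/-4)*R3:  [     0      0      1  |  -11/4   -1/2   -1/4 ]
R1 <- R1 - (3/2)*R3:  [     1      0      0  |  71/24   5/12    3/8 ]
R2 <- R2 - (2)*R3:  [    0     1     0  |  25/6   2/3   1/2 ]
Right block of [I | A^{-1}] is the inverse:
[ 71/24  5/12   3/8 ]
[  25/6   2/3   1/2 ]
[ -11/4  -1/2  -1/4 ]

inverse = [71/24 5/12 3/8; 25/6 2/3 1/2; -11/4 -1/2 -1/4]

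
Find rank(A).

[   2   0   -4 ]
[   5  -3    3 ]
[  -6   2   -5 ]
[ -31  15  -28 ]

Row reduction:
R2 <- R2 - (5/2)*R1:  [  0  -3  13 ]
R3 <- R3 - (-3)*R1:  [   0    2  -17 ]
R4 <- R4 - (-31/2)*R1:  [   0   15  -90 ]
R3 <- R3 - (-2/3)*R2:  [     0      0  -25/3 ]
R4 <- R4 - (-5)*R2:  [   0    0  -25 ]
R4 <- R4 - (3)*R3:  [ 0  0  0 ]
Row echelon form:
[ 2   0     -4 ]
[ 0  -3     13 ]
[ 0   0  -25/3 ]
[ 0   0      0 ]
Nonzero rows / pivot columns: 3

rank(A) = 3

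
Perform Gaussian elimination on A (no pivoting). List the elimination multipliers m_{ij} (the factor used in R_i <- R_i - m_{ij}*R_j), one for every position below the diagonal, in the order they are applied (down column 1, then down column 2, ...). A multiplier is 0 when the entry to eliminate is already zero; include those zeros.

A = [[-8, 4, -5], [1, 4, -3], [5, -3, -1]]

Forward elimination:
R2 <- R2 - (-1/8)*R1:  [     0    9/2  -29/8 ]
R3 <- R3 - (-5/8)*R1:  [     0   -1/2  -33/8 ]
R3 <- R3 - (-1/9)*R2:  [       0        0  -163/36 ]
Multipliers (in order of application): m_{21} = -1/8, m_{31} = -5/8, m_{32} = -1/9

multipliers: -1/8, -5/8, -1/9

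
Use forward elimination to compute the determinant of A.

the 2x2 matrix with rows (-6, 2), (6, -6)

det(A) = 24

Forward elimination:
R2 <- R2 - (-1)*R1:  [  0  -4 ]
Upper-triangular form:
[ -6   2 ]
[  0  -4 ]
det(A) = (-1)^0 * (-6) * (-4) = 24  (0 row swaps -> sign +1)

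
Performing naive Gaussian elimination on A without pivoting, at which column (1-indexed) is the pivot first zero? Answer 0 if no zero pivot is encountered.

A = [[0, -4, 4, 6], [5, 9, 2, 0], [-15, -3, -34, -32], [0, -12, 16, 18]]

Naive forward elimination:
Pivot entry (1,1) is zero but row 2 has 5 in column 1 -> naive elimination stops; a row interchange (e.g. R1 <-> R2) would be required here.

first zero-pivot column = 1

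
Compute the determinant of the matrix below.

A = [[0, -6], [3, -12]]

det(A) = 18

Forward elimination:
R1 <-> R2   (pivot in column 1 was zero)
[ 3  -12 ]
[ 0   -6 ]
Upper-triangular form:
[ 3  -12 ]
[ 0   -6 ]
det(A) = (-1)^1 * (3) * (-6) = 18  (1 row swap -> sign -1)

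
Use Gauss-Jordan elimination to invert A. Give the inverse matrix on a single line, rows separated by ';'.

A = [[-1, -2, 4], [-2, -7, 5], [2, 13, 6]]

inverse = [-107/15 64/15 6/5; 22/15 -14/15 -1/5; -4/5 3/5 1/5]

Gauss-Jordan on [A | I]:
R1 <- (1/-1)*R1:  [  1   2  -4  |  -1   0   0 ]
R2 <- R2 - (-2)*R1:  [  0  -3  -3  |  -2   1   0 ]
R3 <- R3 - (2)*R1:  [  0   9  14  |   2   0   1 ]
R2 <- (1/-3)*R2:  [    0     1     1  |   2/3  -1/3     0 ]
R1 <- R1 - (2)*R2:  [    1     0    -6  |  -7/3   2/3     0 ]
R3 <- R3 - (9)*R2:  [  0   0   5  |  -4   3   1 ]
R3 <- (1/5)*R3:  [    0     0     1  |  -4/5   3/5   1/5 ]
R1 <- R1 - (-6)*R3:  [       1        0        0  |  -107/15    64/15      6/5 ]
R2 <- R2 - (1)*R3:  [      0       1       0  |   22/15  -14/15    -1/5 ]
Right block of [I | A^{-1}] is the inverse:
[ -107/15   64/15   6/5 ]
[   22/15  -14/15  -1/5 ]
[    -4/5     3/5   1/5 ]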